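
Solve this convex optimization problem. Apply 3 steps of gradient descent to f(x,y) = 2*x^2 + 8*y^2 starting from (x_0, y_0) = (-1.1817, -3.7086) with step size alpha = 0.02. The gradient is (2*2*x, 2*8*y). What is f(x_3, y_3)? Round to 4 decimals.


Gradient descent on f(x,y) = 2*x^2 + 8*y^2.
Starting point: (-1.1817, -3.7086), alpha = 0.02
Step 1: grad_x = 2*2*-1.1817 = -4.7268, grad_y = 2*8*-3.7086 = -59.3376
  x_1 = -1.1817 - 0.02*-4.7268 = -1.0872
  y_1 = -3.7086 - 0.02*-59.3376 = -2.5218
Step 2: grad_x = 2*2*-1.0872 = -4.3487, grad_y = 2*8*-2.5218 = -40.3496
  x_2 = -1.0872 - 0.02*-4.3487 = -1.0002
  y_2 = -2.5218 - 0.02*-40.3496 = -1.7149
Step 3: grad_x = 2*2*-1.0002 = -4.0008, grad_y = 2*8*-1.7149 = -27.4377
  x_3 = -1.0002 - 0.02*-4.0008 = -0.9202
  y_3 = -1.7149 - 0.02*-27.4377 = -1.1661
f(-0.9202, -1.1661) = 2*(-0.9202)^2 + 8*(-1.1661)^2 = 12.5718


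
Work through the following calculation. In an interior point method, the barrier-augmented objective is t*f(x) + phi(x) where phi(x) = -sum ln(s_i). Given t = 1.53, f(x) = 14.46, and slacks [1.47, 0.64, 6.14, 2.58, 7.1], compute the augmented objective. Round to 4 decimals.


Step 1: Compute log-barrier.
ln values: [0.3853, -0.4463, 1.8148, 0.9478, 1.9601]
phi = -(0.3853 - 0.4463 + 1.8148 + 0.9478 + 1.9601) = -4.6617
Step 2: Compute augmented objective.
t*f(x) = 1.53*14.46 = 22.1238
Total = 22.1238 - 4.6617 = 17.4621


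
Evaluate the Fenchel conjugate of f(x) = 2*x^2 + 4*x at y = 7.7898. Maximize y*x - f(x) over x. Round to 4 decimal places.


f*(y) = sup_x {y*x - a*x^2 - b*x} = sup_x {(y-b)*x - a*x^2}
FOC: (y - b) - 2a*x = 0 => x* = (y - b)/(2a)
x* = (7.7898 - 4)/(2*2) = 0.9475
f*(7.7898) = (y-b)^2/(4a) = (7.7898 - 4)^2/(4*2)
= 14.3626/8 = 1.7953


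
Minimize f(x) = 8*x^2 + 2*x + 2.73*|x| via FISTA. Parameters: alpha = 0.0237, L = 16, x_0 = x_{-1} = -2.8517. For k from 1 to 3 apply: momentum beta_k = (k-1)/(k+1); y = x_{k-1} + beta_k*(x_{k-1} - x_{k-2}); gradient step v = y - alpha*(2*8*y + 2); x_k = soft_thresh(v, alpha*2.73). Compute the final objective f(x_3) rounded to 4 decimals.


FISTA on f(x) = 8*x^2 + 2*x + 2.73*|x|
L = 16, alpha = 0.0237
Iteration 1: beta = 0.0, y = -2.8517 + 0.0*(-2.8517 + 2.8517) = -2.8517
  grad(y) = -43.6272, v = y - alpha*grad = -1.8177
  prox(v) = soft_thresh(-1.8177, 0.0647) = -1.753
Iteration 2: beta = 0.3333, y = -1.753 + 0.3333*(-1.753 + 2.8517) = -1.3868
  grad(y) = -20.189, v = y - alpha*grad = -0.9083
  prox(v) = soft_thresh(-0.9083, 0.0647) = -0.8436
Iteration 3: beta = 0.5, y = -0.8436 + 0.5*(-0.8436 + 1.753) = -0.3889
  grad(y) = -4.2229, v = y - alpha*grad = -0.2888
  prox(v) = soft_thresh(-0.2888, 0.0647) = -0.2241
f(x_3) = 8*(-0.2241)^2 + 2*(-0.2241) + 2.73*|-0.2241| = 0.5656


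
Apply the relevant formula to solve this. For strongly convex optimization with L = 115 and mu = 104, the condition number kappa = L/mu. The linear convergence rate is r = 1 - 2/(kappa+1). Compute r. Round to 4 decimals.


Step 1: Compute the condition number.
kappa = L/mu = 115/104 = 1.1058
Step 2: Compute the convergence rate.
r = 1 - 2/(kappa + 1) = 1 - 2*mu/(L + mu) = (L - mu)/(L + mu) = 11/219 = 0.0502


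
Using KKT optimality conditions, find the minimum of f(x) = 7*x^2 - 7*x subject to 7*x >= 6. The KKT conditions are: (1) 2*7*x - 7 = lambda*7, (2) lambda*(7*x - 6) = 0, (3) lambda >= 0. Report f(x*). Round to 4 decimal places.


Step 1: Try lambda = 0 (constraint inactive).
x_unc = 7/(2*7) = 0.5
Check: 7*0.5 = 3.5 < 6 -- violated!
Step 2: Constraint must be active: 7*x = 6
x* = 6/7 = 0.8571 (rounded; the exact value 6/7 is used below)
lambda = (2*7*(6/7) - 7)/7 = 0.7143
Step 3: Compute optimal value.
f(x*) = 7*(6/7)^2 - 7*(6/7) = -0.8571


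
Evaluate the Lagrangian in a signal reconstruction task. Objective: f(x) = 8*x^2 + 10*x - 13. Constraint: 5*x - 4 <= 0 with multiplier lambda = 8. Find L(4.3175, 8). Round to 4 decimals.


Step 1: Evaluate f(x).
f(4.3175) = 8*4.3175^2 + 10*4.3175 - 13 = 179.3015
Step 2: Evaluate g(x).
g(4.3175) = 5*4.3175 - 4 = 17.5875
Step 3: Compute Lagrangian.
L = 179.3015 + 8*17.5875 = 320.0015


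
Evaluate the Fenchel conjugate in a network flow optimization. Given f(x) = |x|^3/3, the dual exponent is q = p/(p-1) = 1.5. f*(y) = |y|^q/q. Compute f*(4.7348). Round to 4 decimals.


The conjugate exponent q satisfies 1/p + 1/q = 1.
p = 3, so q = 3/(3 - 1) = 1.5
|y|^q = 4.7348^1.5 = 10.3027
f*(4.7348) = 10.3027 / 1.5 = 6.8685


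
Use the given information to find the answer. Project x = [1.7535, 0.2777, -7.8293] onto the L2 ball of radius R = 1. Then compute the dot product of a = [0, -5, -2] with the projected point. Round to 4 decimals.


Step 1: Compute ||x|| (intermediates to 6 decimals).
||x|| = sqrt(1.7535^2 + 0.2777^2 + (-7.8293)^2) = 8.028064
Step 2: Project.
Since ||x|| > R, scale = R/||x|| = 1/8.028064 = 0.124563, proj(x) = scale * x
proj(x) = [0.218421, 0.034591, -0.975241]
Step 3: Dot product.
a^T * proj(x) = 0*0.218421 - 5*0.034591 - 2*(-0.975241) = 1.7775


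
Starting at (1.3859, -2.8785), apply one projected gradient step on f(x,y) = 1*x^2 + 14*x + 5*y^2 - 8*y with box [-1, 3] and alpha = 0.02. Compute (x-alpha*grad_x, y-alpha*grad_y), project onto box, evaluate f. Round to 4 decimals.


Step 1: Compute gradient at (1.3859, -2.8785).
grad_x = 2*1*1.3859 + 14 = 16.7718
grad_y = 2*5*-2.8785 - 8 = -36.785
Step 2: Gradient step.
x_raw = 1.3859 - 0.02*16.7718 = 1.0505
y_raw = -2.8785 - 0.02*-36.785 = -2.1428
Step 3: Project onto [-1, 3].
x_proj = clip(1.0505) = 1.0505
y_proj = clip(-2.1428) = -1.0
Step 4: Evaluate f.
f(1.0505, -1.0) = 28.81


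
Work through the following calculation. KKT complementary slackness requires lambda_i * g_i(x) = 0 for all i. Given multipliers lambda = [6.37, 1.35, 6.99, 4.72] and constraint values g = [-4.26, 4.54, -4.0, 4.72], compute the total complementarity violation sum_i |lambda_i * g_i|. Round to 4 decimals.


KKT complementary slackness check:
lambda_1 * g_1 = 6.37 * -4.26 = -27.1362
lambda_2 * g_2 = 1.35 * 4.54 = 6.129
lambda_3 * g_3 = 6.99 * -4.0 = -27.96
lambda_4 * g_4 = 4.72 * 4.72 = 22.2784
Total violation = 27.1362 + 6.129 + 27.96 + 22.2784 = 83.5036


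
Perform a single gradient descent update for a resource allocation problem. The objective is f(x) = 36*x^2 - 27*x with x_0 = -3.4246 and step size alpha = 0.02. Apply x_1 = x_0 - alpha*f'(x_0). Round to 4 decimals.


We compute the gradient at x_0 and apply the update.
f'(x) = 72*x - 27
f'(-3.4246) = 72*-3.4246 - 27 = -273.5712
x_1 = -3.4246 - 0.02*-273.5712 = 2.0468


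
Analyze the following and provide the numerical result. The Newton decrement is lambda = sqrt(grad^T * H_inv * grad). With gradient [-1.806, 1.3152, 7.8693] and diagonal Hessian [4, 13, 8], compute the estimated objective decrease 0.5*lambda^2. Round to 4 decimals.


Step 1: H is diagonal, so H^(-1) * g = [-0.4515, 0.1012, 0.9837].
Step 2: g^T H^(-1) g = sum_i g_i^2 / H_ii
  = (-1.806)^2/4 + (1.3152)^2/13 + (7.8693)^2/8
  = 0.8154 + 0.1331 + 7.7407 = 8.6892
Step 3: Objective decrease = 0.5 * g^T H^(-1) g = 4.3446


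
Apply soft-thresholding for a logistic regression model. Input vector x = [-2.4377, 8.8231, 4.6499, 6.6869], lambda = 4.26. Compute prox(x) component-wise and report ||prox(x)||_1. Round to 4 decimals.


Soft-thresholding with lambda = 4.26:
prox(-2.4377) = sign(-2.4377)*max(|-2.4377| - 4.26, 0) = 0.0
prox(8.8231) = sign(8.8231)*max(|8.8231| - 4.26, 0) = 4.5631
prox(4.6499) = sign(4.6499)*max(|4.6499| - 4.26, 0) = 0.3899
prox(6.6869) = sign(6.6869)*max(|6.6869| - 4.26, 0) = 2.4269
prox(x) = [0.0, 4.5631, 0.3899, 2.4269]
||prox(x)||_1 = 0.0 + 4.5631 + 0.3899 + 2.4269 = 7.3799


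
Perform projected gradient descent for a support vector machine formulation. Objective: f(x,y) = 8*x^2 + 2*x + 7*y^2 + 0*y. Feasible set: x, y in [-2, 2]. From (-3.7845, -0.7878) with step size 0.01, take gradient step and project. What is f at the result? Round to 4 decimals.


Step 1: Compute gradient at (-3.7845, -0.7878).
grad_x = 2*8*-3.7845 + 2 = -58.552
grad_y = 2*7*-0.7878 + 0 = -11.0292
Step 2: Gradient step.
x_raw = -3.7845 - 0.01*-58.552 = -3.199
y_raw = -0.7878 - 0.01*-11.0292 = -0.6775
Step 3: Project onto [-2, 2].
x_proj = clip(-3.199) = -2.0
y_proj = clip(-0.6775) = -0.6775
Step 4: Evaluate f.
f(-2.0, -0.6775) = 31.2131


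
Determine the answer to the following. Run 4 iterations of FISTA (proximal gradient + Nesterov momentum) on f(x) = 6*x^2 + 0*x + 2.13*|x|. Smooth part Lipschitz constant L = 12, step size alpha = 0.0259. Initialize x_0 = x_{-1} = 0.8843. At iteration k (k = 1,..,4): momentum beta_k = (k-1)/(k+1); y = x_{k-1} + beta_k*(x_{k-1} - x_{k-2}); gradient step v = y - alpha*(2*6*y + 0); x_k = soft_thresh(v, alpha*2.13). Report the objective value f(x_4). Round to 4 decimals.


FISTA on f(x) = 6*x^2 + 0*x + 2.13*|x|
L = 12, alpha = 0.0259
Iteration 1: beta = 0.0, y = 0.8843 + 0.0*(0.8843 - 0.8843) = 0.8843
  grad(y) = 10.6116, v = y - alpha*grad = 0.6095
  prox(v) = soft_thresh(0.6095, 0.0552) = 0.5543
Iteration 2: beta = 0.3333, y = 0.5543 + 0.3333*(0.5543 - 0.8843) = 0.4443
  grad(y) = 5.3315, v = y - alpha*grad = 0.3062
  prox(v) = soft_thresh(0.3062, 0.0552) = 0.251
Iteration 3: beta = 0.5, y = 0.251 + 0.5*(0.251 - 0.5543) = 0.0994
  grad(y) = 1.1929, v = y - alpha*grad = 0.0685
  prox(v) = soft_thresh(0.0685, 0.0552) = 0.0133
Iteration 4: beta = 0.6, y = 0.0133 + 0.6*(0.0133 - 0.251) = -0.1293
  grad(y) = -1.5512, v = y - alpha*grad = -0.0891
  prox(v) = soft_thresh(-0.0891, 0.0552) = -0.0339
f(x_4) = 6*(-0.0339)^2 + 0*(-0.0339) + 2.13*|-0.0339| = 0.0792


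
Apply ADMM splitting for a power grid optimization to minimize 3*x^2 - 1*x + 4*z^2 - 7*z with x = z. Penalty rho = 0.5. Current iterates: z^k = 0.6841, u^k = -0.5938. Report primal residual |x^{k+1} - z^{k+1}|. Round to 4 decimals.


ADMM iteration with rho = 0.5, z^k = 0.6841, u^k = -0.5938
Step 1: x-update.
Minimize 3*x^2 - 1*x + (0.5/2)*(x - 0.6841 - 0.5938)^2
FOC: (2*3 + 0.5)*x = 1 + 0.5*(0.6841 + 0.5938)
x^{k+1} = 0.2521
Step 2: z-update.
Minimize 4*z^2 - 7*z + (0.5/2)*(0.2521 - z - 0.5938)^2
FOC: (2*4 + 0.5)*z = 7 + 0.5*(0.2521 - 0.5938)
z^{k+1} = 0.8034
Step 3: u-update.
u^{k+1} = -0.5938 + 0.2521 - 0.8034 = -1.1451
Step 4: Primal residual = |0.2521 - 0.8034| = 0.5513


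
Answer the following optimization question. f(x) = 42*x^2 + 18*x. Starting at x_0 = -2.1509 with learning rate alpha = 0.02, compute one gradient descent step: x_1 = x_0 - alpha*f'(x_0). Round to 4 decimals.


We compute the gradient at x_0 and apply the update.
f'(x) = 84*x + 18
f'(-2.1509) = 84*-2.1509 + 18 = -162.6756
x_1 = -2.1509 - 0.02*-162.6756 = 1.1026


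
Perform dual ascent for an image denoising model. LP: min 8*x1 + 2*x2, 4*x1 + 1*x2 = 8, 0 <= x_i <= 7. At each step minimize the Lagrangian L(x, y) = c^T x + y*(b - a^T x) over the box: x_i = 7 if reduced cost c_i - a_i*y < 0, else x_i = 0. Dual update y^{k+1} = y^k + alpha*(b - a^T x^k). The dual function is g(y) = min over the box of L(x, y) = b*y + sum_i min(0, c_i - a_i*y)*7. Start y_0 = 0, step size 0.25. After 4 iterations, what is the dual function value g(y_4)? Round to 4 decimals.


Dual ascent for LP: min 8*x1 + 2*x2, 4*x1 + 1*x2 = 8, 0 <= x_i <= 7
Step 1: y^k = 0.0, reduced costs: (8.0, 2.0)
  x^k = (0.0, 0.0), subgradient = b - a^T x = 8.0
  y^{k+1} = 0.0 + 0.25*8.0 = 2.0
Step 2: y^k = 2.0, reduced costs: (0.0, 0.0)
  x^k = (0.0, 0.0), subgradient = b - a^T x = 8.0
  y^{k+1} = 2.0 + 0.25*8.0 = 4.0
Step 3: y^k = 4.0, reduced costs: (-8.0, -2.0)
  x^k = (7.0, 7.0), subgradient = b - a^T x = -27.0
  y^{k+1} = 4.0 + 0.25*-27.0 = -2.75
Step 4: y^k = -2.75, reduced costs: (19.0, 4.75)
  x^k = (0.0, 0.0), subgradient = b - a^T x = 8.0
  y^{k+1} = -2.75 + 0.25*8.0 = -0.75
Dual objective at y_4 = -0.75: reduced costs (11.0, 2.75), box minimizer x = (0.0, 0.0)
g(y_4) = b*y + (c1 - a1*y)*x1 + (c2 - a2*y)*x2 = 8*(-0.75) + 11.0*0.0 + 2.75*0.0 = -6.0 + 0.0 + 0.0 = -6.0


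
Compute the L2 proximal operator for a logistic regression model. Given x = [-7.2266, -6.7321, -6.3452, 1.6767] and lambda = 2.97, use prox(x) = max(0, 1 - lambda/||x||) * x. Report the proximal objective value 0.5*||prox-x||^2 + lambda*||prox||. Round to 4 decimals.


Step 1: Compute ||x||.
||x|| = 11.8582
Step 2: Compute scaling factor.
scale = max(0, 1 - 2.97/11.8582) = 0.7495
Step 3: prox(x) = [-5.4166, -5.046, -4.756, 1.2568]
||prox(x)|| = 8.8882
Step 4: Proximal objective.
0.5*||prox-x||^2 = 4.4105
lambda*||prox|| = 26.398
Total = 30.8085


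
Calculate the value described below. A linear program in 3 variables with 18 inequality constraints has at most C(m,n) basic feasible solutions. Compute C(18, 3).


Each vertex corresponds to some choice of n active constraints out of m, so the number of vertices is at most C(m, n) = m! / (n!(m-n)!).
m = 18, n = 3
Numerator: 18 * 17 * 16
Denominator: 3! = 6
C(18, 3) = 816


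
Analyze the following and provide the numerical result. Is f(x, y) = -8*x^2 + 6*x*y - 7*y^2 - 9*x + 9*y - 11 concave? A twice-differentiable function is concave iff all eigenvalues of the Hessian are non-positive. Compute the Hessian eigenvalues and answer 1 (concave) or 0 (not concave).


The Hessian of f(x,y) = -8*x^2 + 6*x*y - 7*y^2 - 9*x + 9*y - 11 is:
H = [[-16, 6], [6, -14]]
Trace = -16 - 14 = -30
Determinant = -16*-14 - (6)^2 = 188
Discriminant = (-30)^2 - 4*188 = 148.0
Eigenvalues: lambda_1 = -21.0828, lambda_2 = -8.9172
The function is concave.

1


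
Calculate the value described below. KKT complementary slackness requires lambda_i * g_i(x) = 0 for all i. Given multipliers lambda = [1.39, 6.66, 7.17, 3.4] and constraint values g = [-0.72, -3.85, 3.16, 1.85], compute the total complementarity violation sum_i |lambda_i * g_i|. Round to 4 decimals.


KKT complementary slackness check:
lambda_1 * g_1 = 1.39 * -0.72 = -1.0008
lambda_2 * g_2 = 6.66 * -3.85 = -25.641
lambda_3 * g_3 = 7.17 * 3.16 = 22.6572
lambda_4 * g_4 = 3.4 * 1.85 = 6.29
Total violation = 1.0008 + 25.641 + 22.6572 + 6.29 = 55.589


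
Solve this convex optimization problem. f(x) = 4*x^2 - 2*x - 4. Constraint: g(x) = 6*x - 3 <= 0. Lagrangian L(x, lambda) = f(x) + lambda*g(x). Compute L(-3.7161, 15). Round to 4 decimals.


Step 1: Evaluate f(x).
f(-3.7161) = 4*(-3.7161)^2 - 2*(-3.7161) - 4 = 58.6698
Step 2: Evaluate g(x).
g(-3.7161) = 6*-3.7161 - 3 = -25.2966
Step 3: Compute Lagrangian.
L = 58.6698 + 15*-25.2966 = -320.7792


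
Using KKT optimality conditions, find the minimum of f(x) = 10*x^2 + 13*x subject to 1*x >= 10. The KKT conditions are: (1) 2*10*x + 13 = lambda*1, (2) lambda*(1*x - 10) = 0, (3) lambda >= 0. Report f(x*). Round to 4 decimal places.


Step 1: Try lambda = 0 (constraint inactive).
x_unc = -13/(2*10) = -0.65
Check: 1*-0.65 = -0.65 < 10 -- violated!
Step 2: Constraint must be active: 1*x = 10
x* = 10/1 = 10.0
lambda = (2*10*10.0 + 13)/1 = 213.0
Step 3: Compute optimal value.
f(x*) = 10*10.0^2 + 13*10.0 = 1130.0


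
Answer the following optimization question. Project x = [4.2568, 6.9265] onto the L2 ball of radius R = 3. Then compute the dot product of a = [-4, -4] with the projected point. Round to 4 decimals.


Step 1: Compute ||x|| (intermediates to 6 decimals).
||x|| = sqrt(4.2568^2 + 6.9265^2) = 8.129991
Step 2: Project.
Since ||x|| > R, scale = R/||x|| = 3/8.129991 = 0.369004, proj(x) = scale * x
proj(x) = [1.570776, 2.555906]
Step 3: Dot product.
a^T * proj(x) = -4*1.570776 - 4*2.555906 = -16.5067


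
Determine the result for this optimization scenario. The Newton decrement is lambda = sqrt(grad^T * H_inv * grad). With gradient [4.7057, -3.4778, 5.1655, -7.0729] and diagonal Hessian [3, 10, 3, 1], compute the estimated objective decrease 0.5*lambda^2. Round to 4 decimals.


Step 1: H is diagonal, so H^(-1) * g = [1.5686, -0.3478, 1.7218, -7.0729].
Step 2: g^T H^(-1) g = sum_i g_i^2 / H_ii
  = (4.7057)^2/3 + (-3.4778)^2/10 + (5.1655)^2/3 + (-7.0729)^2/1
  = 7.3812 + 1.2095 + 8.8941 + 50.0259 = 67.5108
Step 3: Objective decrease = 0.5 * g^T H^(-1) g = 33.7554


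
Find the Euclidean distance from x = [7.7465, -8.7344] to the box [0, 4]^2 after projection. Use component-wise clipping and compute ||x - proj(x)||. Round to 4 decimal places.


Project each component onto [0, 4].
clip(7.7465) = 4.0, clip(-8.7344) = 0.0
Projection = [4.0, 0.0]
Squared diffs: [14.0363, 76.2897]
Distance = sqrt(90.326) = 9.504


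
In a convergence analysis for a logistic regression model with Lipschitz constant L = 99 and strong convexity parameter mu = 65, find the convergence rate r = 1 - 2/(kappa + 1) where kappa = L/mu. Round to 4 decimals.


Step 1: Compute the condition number.
kappa = L/mu = 99/65 = 1.5231
Step 2: Compute the convergence rate.
r = 1 - 2/(kappa + 1) = 1 - 2*mu/(L + mu) = (L - mu)/(L + mu) = 34/164 = 0.2073


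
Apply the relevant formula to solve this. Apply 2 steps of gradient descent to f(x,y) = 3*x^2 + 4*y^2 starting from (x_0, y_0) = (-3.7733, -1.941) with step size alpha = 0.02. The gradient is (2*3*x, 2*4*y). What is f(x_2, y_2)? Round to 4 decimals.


Gradient descent on f(x,y) = 3*x^2 + 4*y^2.
Starting point: (-3.7733, -1.941), alpha = 0.02
Step 1: grad_x = 2*3*-3.7733 = -22.6398, grad_y = 2*4*-1.941 = -15.528
  x_1 = -3.7733 - 0.02*-22.6398 = -3.3205
  y_1 = -1.941 - 0.02*-15.528 = -1.6304
Step 2: grad_x = 2*3*-3.3205 = -19.923, grad_y = 2*4*-1.6304 = -13.0435
  x_2 = -3.3205 - 0.02*-19.923 = -2.922
  y_2 = -1.6304 - 0.02*-13.0435 = -1.3696
f(-2.922, -1.3696) = 3*(-2.922)^2 + 4*(-1.3696)^2 = 33.1179


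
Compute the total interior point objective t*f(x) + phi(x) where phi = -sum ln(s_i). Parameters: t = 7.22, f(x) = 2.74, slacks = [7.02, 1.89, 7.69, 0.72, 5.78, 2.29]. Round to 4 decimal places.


Step 1: Compute log-barrier.
ln values: [1.9488, 0.6366, 2.0399, -0.3285, 1.7544, 0.8286]
phi = -(1.9488 + 0.6366 + 2.0399 - 0.3285 + 1.7544 + 0.8286) = -6.8797
Step 2: Compute augmented objective.
t*f(x) = 7.22*2.74 = 19.7828
Total = 19.7828 - 6.8797 = 12.9031


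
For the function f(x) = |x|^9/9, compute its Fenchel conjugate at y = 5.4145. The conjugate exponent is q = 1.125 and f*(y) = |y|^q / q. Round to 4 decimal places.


The conjugate exponent q satisfies 1/p + 1/q = 1.
p = 9, so q = 9/(9 - 1) = 1.125
|y|^q = 5.4145^1.125 = 6.6873
f*(5.4145) = 6.6873 / 1.125 = 5.9443


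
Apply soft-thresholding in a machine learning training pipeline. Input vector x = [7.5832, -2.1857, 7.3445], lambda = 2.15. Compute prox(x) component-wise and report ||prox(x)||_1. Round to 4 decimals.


Soft-thresholding with lambda = 2.15:
prox(7.5832) = sign(7.5832)*max(|7.5832| - 2.15, 0) = 5.4332
prox(-2.1857) = sign(-2.1857)*max(|-2.1857| - 2.15, 0) = -0.0357
prox(7.3445) = sign(7.3445)*max(|7.3445| - 2.15, 0) = 5.1945
prox(x) = [5.4332, -0.0357, 5.1945]
||prox(x)||_1 = 5.4332 + 0.0357 + 5.1945 = 10.6634


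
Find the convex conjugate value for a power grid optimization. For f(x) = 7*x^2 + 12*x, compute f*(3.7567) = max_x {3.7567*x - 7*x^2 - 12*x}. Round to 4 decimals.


f*(y) = sup_x {y*x - a*x^2 - b*x} = sup_x {(y-b)*x - a*x^2}
FOC: (y - b) - 2a*x = 0 => x* = (y - b)/(2a)
x* = (3.7567 - 12)/(2*7) = -0.5888
f*(3.7567) = (y-b)^2/(4a) = (3.7567 - 12)^2/(4*7)
= 67.952/28 = 2.4269


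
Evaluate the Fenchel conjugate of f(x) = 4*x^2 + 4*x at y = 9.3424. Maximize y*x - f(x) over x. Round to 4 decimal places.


f*(y) = sup_x {y*x - a*x^2 - b*x} = sup_x {(y-b)*x - a*x^2}
FOC: (y - b) - 2a*x = 0 => x* = (y - b)/(2a)
x* = (9.3424 - 4)/(2*4) = 0.6678
f*(9.3424) = (y-b)^2/(4a) = (9.3424 - 4)^2/(4*4)
= 28.5412/16 = 1.7838


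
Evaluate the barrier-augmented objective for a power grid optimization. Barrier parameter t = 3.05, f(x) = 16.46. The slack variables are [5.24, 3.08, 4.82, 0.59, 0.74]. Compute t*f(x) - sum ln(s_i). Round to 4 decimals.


Step 1: Compute log-barrier.
ln values: [1.6563, 1.1249, 1.5728, -0.5276, -0.3011]
phi = -(1.6563 + 1.1249 + 1.5728 - 0.5276 - 0.3011) = -3.5253
Step 2: Compute augmented objective.
t*f(x) = 3.05*16.46 = 50.203
Total = 50.203 - 3.5253 = 46.6777


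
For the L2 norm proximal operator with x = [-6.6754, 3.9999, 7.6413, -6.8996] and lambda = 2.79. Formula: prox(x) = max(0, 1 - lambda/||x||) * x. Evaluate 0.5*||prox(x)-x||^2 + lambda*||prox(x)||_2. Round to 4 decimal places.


Step 1: Compute ||x||.
||x|| = 12.9056
Step 2: Compute scaling factor.
scale = max(0, 1 - 2.79/12.9056) = 0.7838
Step 3: prox(x) = [-5.2323, 3.1352, 5.9894, -5.408]
||prox(x)|| = 10.1156
Step 4: Proximal objective.
0.5*||prox-x||^2 = 3.8921
lambda*||prox|| = 28.2225
Total = 32.1145


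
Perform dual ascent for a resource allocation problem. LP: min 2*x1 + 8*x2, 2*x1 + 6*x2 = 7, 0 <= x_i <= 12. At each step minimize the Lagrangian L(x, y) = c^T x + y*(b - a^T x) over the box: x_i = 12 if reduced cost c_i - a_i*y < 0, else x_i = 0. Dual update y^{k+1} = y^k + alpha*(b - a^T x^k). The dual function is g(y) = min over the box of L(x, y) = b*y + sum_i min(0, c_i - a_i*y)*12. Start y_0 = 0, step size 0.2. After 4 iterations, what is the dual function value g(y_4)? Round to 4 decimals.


Dual ascent for LP: min 2*x1 + 8*x2, 2*x1 + 6*x2 = 7, 0 <= x_i <= 12
Step 1: y^k = 0.0, reduced costs: (2.0, 8.0)
  x^k = (0.0, 0.0), subgradient = b - a^T x = 7.0
  y^{k+1} = 0.0 + 0.2*7.0 = 1.4
Step 2: y^k = 1.4, reduced costs: (-0.8, -0.4)
  x^k = (12.0, 12.0), subgradient = b - a^T x = -89.0
  y^{k+1} = 1.4 + 0.2*-89.0 = -16.4
Step 3: y^k = -16.4, reduced costs: (34.8, 106.4)
  x^k = (0.0, 0.0), subgradient = b - a^T x = 7.0
  y^{k+1} = -16.4 + 0.2*7.0 = -15.0
Step 4: y^k = -15.0, reduced costs: (32.0, 98.0)
  x^k = (0.0, 0.0), subgradient = b - a^T x = 7.0
  y^{k+1} = -15.0 + 0.2*7.0 = -13.6
Dual objective at y_4 = -13.6: reduced costs (29.2, 89.6), box minimizer x = (0.0, 0.0)
g(y_4) = b*y + (c1 - a1*y)*x1 + (c2 - a2*y)*x2 = 7*(-13.6) + 29.2*0.0 + 89.6*0.0 = -95.2 + 0.0 + 0.0 = -95.2


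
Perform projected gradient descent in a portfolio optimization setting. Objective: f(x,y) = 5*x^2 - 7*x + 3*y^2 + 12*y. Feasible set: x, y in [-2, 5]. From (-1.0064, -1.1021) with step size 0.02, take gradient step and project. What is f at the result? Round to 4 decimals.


Step 1: Compute gradient at (-1.0064, -1.1021).
grad_x = 2*5*-1.0064 - 7 = -17.064
grad_y = 2*3*-1.1021 + 12 = 5.3874
Step 2: Gradient step.
x_raw = -1.0064 - 0.02*-17.064 = -0.6651
y_raw = -1.1021 - 0.02*5.3874 = -1.2098
Step 3: Project onto [-2, 5].
x_proj = clip(-0.6651) = -0.6651
y_proj = clip(-1.2098) = -1.2098
Step 4: Evaluate f.
f(-0.6651, -1.2098) = -3.2592


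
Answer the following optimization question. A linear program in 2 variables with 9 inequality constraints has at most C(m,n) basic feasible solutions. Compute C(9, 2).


Each vertex corresponds to some choice of n active constraints out of m, so the number of vertices is at most C(m, n) = m! / (n!(m-n)!).
m = 9, n = 2
Numerator: 9 * 8
Denominator: 2! = 2
C(9, 2) = 36


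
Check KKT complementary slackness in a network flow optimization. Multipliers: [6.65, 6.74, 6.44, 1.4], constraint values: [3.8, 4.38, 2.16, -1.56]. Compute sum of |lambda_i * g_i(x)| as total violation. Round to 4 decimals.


KKT complementary slackness check:
lambda_1 * g_1 = 6.65 * 3.8 = 25.27
lambda_2 * g_2 = 6.74 * 4.38 = 29.5212
lambda_3 * g_3 = 6.44 * 2.16 = 13.9104
lambda_4 * g_4 = 1.4 * -1.56 = -2.184
Total violation = 25.27 + 29.5212 + 13.9104 + 2.184 = 70.8856


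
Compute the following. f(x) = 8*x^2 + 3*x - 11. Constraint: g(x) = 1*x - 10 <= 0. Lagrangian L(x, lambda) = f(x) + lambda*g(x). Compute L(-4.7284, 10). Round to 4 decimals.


Step 1: Evaluate f(x).
f(-4.7284) = 8*(-4.7284)^2 + 3*(-4.7284) - 11 = 153.6769
Step 2: Evaluate g(x).
g(-4.7284) = 1*-4.7284 - 10 = -14.7284
Step 3: Compute Lagrangian.
L = 153.6769 + 10*-14.7284 = 6.3929


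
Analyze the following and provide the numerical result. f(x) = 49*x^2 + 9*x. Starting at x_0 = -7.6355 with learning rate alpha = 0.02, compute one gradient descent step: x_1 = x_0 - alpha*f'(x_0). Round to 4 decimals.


We compute the gradient at x_0 and apply the update.
f'(x) = 98*x + 9
f'(-7.6355) = 98*-7.6355 + 9 = -739.279
x_1 = -7.6355 - 0.02*-739.279 = 7.1501


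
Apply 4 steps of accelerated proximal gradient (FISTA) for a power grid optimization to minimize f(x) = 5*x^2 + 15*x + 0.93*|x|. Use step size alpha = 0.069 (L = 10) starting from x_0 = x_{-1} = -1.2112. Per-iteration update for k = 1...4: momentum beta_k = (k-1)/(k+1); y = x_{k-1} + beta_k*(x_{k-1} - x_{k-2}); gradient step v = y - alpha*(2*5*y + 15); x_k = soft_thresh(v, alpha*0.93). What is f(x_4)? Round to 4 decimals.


FISTA on f(x) = 5*x^2 + 15*x + 0.93*|x|
L = 10, alpha = 0.069
Iteration 1: beta = 0.0, y = -1.2112 + 0.0*(-1.2112 + 1.2112) = -1.2112
  grad(y) = 2.888, v = y - alpha*grad = -1.4105
  prox(v) = soft_thresh(-1.4105, 0.0642) = -1.3463
Iteration 2: beta = 0.3333, y = -1.3463 + 0.3333*(-1.3463 + 1.2112) = -1.3913
  grad(y) = 1.0866, v = y - alpha*grad = -1.4663
  prox(v) = soft_thresh(-1.4663, 0.0642) = -1.4021
Iteration 3: beta = 0.5, y = -1.4021 + 0.5*(-1.4021 + 1.3463) = -1.4301
  grad(y) = 0.6993, v = y - alpha*grad = -1.4783
  prox(v) = soft_thresh(-1.4783, 0.0642) = -1.4142
Iteration 4: beta = 0.6, y = -1.4142 + 0.6*(-1.4142 + 1.4021) = -1.4214
  grad(y) = 0.7865, v = y - alpha*grad = -1.4756
  prox(v) = soft_thresh(-1.4756, 0.0642) = -1.4114
f(x_4) = 5*(-1.4114)^2 + 15*(-1.4114) + 0.93*|-1.4114| = -9.8981


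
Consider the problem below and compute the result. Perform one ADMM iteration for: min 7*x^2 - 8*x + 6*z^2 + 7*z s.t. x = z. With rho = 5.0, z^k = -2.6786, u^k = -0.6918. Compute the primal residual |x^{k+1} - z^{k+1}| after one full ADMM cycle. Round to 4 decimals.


ADMM iteration with rho = 5.0, z^k = -2.6786, u^k = -0.6918
Step 1: x-update.
Minimize 7*x^2 - 8*x + (5.0/2)*(x + 2.6786 - 0.6918)^2
FOC: (2*7 + 5.0)*x = 8 + 5.0*(-2.6786 + 0.6918)
x^{k+1} = -0.1018
Step 2: z-update.
Minimize 6*z^2 + 7*z + (5.0/2)*(-0.1018 - z - 0.6918)^2
FOC: (2*6 + 5.0)*z = -7 + 5.0*(-0.1018 - 0.6918)
z^{k+1} = -0.6452
Step 3: u-update.
u^{k+1} = -0.6918 - 0.1018 + 0.6452 = -0.1484
Step 4: Primal residual = |-0.1018 + 0.6452| = 0.5434


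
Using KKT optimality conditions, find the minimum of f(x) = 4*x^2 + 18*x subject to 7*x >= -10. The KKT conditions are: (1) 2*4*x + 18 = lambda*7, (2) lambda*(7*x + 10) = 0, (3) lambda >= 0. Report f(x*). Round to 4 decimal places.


Step 1: Try lambda = 0 (constraint inactive).
x_unc = -18/(2*4) = -2.25
Check: 7*-2.25 = -15.75 < -10 -- violated!
Step 2: Constraint must be active: 7*x = -10
x* = -10/7 = -1.4286 (rounded; the exact value -10/7 is used below)
lambda = (2*4*(-10/7) + 18)/7 = 0.9388
Step 3: Compute optimal value.
f(x*) = 4*(-10/7)^2 + 18*(-10/7) = -17.551


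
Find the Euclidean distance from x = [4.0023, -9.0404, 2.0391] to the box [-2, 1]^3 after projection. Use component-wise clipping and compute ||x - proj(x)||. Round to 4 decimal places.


Project each component onto [-2, 1].
clip(4.0023) = 1.0, clip(-9.0404) = -2.0, clip(2.0391) = 1.0
Projection = [1.0, -2.0, 1.0]
Squared diffs: [9.0138, 49.5672, 1.0797]
Distance = sqrt(59.6607) = 7.724


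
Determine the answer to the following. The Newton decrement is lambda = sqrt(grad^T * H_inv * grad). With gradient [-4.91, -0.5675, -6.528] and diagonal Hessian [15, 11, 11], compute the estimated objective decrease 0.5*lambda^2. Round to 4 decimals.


Step 1: H is diagonal, so H^(-1) * g = [-0.3273, -0.0516, -0.5935].
Step 2: g^T H^(-1) g = sum_i g_i^2 / H_ii
  = (-4.91)^2/15 + (-0.5675)^2/11 + (-6.528)^2/11
  = 1.6072 + 0.0293 + 3.8741 = 5.5106
Step 3: Objective decrease = 0.5 * g^T H^(-1) g = 2.7553


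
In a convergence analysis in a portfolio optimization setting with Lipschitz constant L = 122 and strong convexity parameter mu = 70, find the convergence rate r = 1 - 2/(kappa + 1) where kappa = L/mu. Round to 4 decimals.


Step 1: Compute the condition number.
kappa = L/mu = 122/70 = 1.7429
Step 2: Compute the convergence rate.
r = 1 - 2/(kappa + 1) = 1 - 2*mu/(L + mu) = (L - mu)/(L + mu) = 52/192 = 0.2708


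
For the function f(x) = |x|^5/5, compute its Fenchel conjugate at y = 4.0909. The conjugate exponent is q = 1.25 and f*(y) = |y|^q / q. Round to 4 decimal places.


The conjugate exponent q satisfies 1/p + 1/q = 1.
p = 5, so q = 5/(5 - 1) = 1.25
|y|^q = 4.0909^1.25 = 5.818
f*(4.0909) = 5.818 / 1.25 = 4.6544


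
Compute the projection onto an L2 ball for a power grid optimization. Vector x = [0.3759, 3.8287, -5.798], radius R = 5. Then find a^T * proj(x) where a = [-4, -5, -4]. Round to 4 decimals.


Step 1: Compute ||x|| (intermediates to 6 decimals).
||x|| = sqrt(0.3759^2 + 3.8287^2 + (-5.798)^2) = 6.958236
Step 2: Project.
Since ||x|| > R, scale = R/||x|| = 5/6.958236 = 0.718573, proj(x) = scale * x
proj(x) = [0.270112, 2.7512, -4.166286]
Step 3: Dot product.
a^T * proj(x) = -4*0.270112 - 5*2.7512 - 4*(-4.166286) = 1.8287


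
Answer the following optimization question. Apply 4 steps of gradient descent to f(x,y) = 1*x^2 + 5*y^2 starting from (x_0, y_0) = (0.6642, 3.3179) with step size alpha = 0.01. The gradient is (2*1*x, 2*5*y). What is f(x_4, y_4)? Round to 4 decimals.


Gradient descent on f(x,y) = 1*x^2 + 5*y^2.
Starting point: (0.6642, 3.3179), alpha = 0.01
Step 1: grad_x = 2*1*0.6642 = 1.3284, grad_y = 2*5*3.3179 = 33.179
  x_1 = 0.6642 - 0.01*1.3284 = 0.6509
  y_1 = 3.3179 - 0.01*33.179 = 2.9861
Step 2: grad_x = 2*1*0.6509 = 1.3018, grad_y = 2*5*2.9861 = 29.8611
  x_2 = 0.6509 - 0.01*1.3018 = 0.6379
  y_2 = 2.9861 - 0.01*29.8611 = 2.6875
Step 3: grad_x = 2*1*0.6379 = 1.2758, grad_y = 2*5*2.6875 = 26.875
  x_3 = 0.6379 - 0.01*1.2758 = 0.6251
  y_3 = 2.6875 - 0.01*26.875 = 2.4187
Step 4: grad_x = 2*1*0.6251 = 1.2503, grad_y = 2*5*2.4187 = 24.1875
  x_4 = 0.6251 - 0.01*1.2503 = 0.6126
  y_4 = 2.4187 - 0.01*24.1875 = 2.1769
f(0.6126, 2.1769) = 1*0.6126^2 + 5*2.1769^2 = 24.0692


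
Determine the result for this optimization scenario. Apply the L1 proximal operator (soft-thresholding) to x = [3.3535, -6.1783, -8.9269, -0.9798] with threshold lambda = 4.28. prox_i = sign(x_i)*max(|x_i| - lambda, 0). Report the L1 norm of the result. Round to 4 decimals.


Soft-thresholding with lambda = 4.28:
prox(3.3535) = sign(3.3535)*max(|3.3535| - 4.28, 0) = 0.0
prox(-6.1783) = sign(-6.1783)*max(|-6.1783| - 4.28, 0) = -1.8983
prox(-8.9269) = sign(-8.9269)*max(|-8.9269| - 4.28, 0) = -4.6469
prox(-0.9798) = sign(-0.9798)*max(|-0.9798| - 4.28, 0) = 0.0
prox(x) = [0.0, -1.8983, -4.6469, 0.0]
||prox(x)||_1 = 0.0 + 1.8983 + 4.6469 + 0.0 = 6.5452


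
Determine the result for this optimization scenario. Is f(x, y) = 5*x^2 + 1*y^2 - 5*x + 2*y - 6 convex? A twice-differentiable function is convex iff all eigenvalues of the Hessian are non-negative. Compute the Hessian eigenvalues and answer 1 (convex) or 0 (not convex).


The Hessian of f(x,y) = 5*x^2 + 1*y^2 - 5*x + 2*y - 6 is:
H = [[10, 0], [0, 2]]
Trace = 10 + 2 = 12
Determinant = 10*2 - (0)^2 = 20
Discriminant = (12)^2 - 4*20 = 64.0
Eigenvalues: lambda_1 = 2.0, lambda_2 = 10.0
The function is convex.

1


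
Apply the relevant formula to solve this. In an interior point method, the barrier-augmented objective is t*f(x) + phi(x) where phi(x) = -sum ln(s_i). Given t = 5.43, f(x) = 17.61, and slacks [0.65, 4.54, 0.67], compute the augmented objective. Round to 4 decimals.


Step 1: Compute log-barrier.
ln values: [-0.4308, 1.5129, -0.4005]
phi = -(-0.4308 + 1.5129 - 0.4005) = -0.6817
Step 2: Compute augmented objective.
t*f(x) = 5.43*17.61 = 95.6223
Total = 95.6223 - 0.6817 = 94.9406


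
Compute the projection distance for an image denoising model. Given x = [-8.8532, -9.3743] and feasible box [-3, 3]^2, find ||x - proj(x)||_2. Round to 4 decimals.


Project each component onto [-3, 3].
clip(-8.8532) = -3.0, clip(-9.3743) = -3.0
Projection = [-3.0, -3.0]
Squared diffs: [34.26, 40.6317]
Distance = sqrt(74.8917) = 8.654


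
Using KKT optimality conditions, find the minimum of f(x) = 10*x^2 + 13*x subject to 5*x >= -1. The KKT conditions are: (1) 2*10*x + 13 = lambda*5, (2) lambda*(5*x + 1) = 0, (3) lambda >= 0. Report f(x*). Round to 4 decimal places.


Step 1: Try lambda = 0 (constraint inactive).
x_unc = -13/(2*10) = -0.65
Check: 5*-0.65 = -3.25 < -1 -- violated!
Step 2: Constraint must be active: 5*x = -1
x* = -1/5 = -0.2
lambda = (2*10*(-0.2) + 13)/5 = 1.8
Step 3: Compute optimal value.
f(x*) = 10*(-0.2)^2 + 13*(-0.2) = -2.2


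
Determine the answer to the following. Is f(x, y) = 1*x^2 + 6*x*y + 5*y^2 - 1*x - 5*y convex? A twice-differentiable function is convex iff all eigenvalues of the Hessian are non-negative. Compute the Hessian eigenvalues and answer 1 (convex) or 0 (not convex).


The Hessian of f(x,y) = 1*x^2 + 6*x*y + 5*y^2 - 1*x - 5*y is:
H = [[2, 6], [6, 10]]
Trace = 2 + 10 = 12
Determinant = 2*10 - (6)^2 = -16
Discriminant = (12)^2 - 4*-16 = 208.0
Eigenvalues: lambda_1 = -1.2111, lambda_2 = 13.2111
The function is not convex.

0


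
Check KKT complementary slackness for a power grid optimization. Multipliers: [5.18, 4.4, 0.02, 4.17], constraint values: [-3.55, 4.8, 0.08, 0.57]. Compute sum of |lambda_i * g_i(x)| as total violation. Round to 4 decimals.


KKT complementary slackness check:
lambda_1 * g_1 = 5.18 * -3.55 = -18.389
lambda_2 * g_2 = 4.4 * 4.8 = 21.12
lambda_3 * g_3 = 0.02 * 0.08 = 0.0016
lambda_4 * g_4 = 4.17 * 0.57 = 2.3769
Total violation = 18.389 + 21.12 + 0.0016 + 2.3769 = 41.8875


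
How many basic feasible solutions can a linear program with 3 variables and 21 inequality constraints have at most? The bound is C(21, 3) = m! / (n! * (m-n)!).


Each vertex corresponds to some choice of n active constraints out of m, so the number of vertices is at most C(m, n) = m! / (n!(m-n)!).
m = 21, n = 3
Numerator: 21 * 20 * 19
Denominator: 3! = 6
C(21, 3) = 1330


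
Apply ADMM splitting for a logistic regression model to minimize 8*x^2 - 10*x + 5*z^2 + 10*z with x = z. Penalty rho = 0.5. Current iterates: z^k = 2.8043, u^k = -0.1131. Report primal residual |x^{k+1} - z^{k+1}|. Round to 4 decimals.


ADMM iteration with rho = 0.5, z^k = 2.8043, u^k = -0.1131
Step 1: x-update.
Minimize 8*x^2 - 10*x + (0.5/2)*(x - 2.8043 - 0.1131)^2
FOC: (2*8 + 0.5)*x = 10 + 0.5*(2.8043 + 0.1131)
x^{k+1} = 0.6945
Step 2: z-update.
Minimize 5*z^2 + 10*z + (0.5/2)*(0.6945 - z - 0.1131)^2
FOC: (2*5 + 0.5)*z = -10 + 0.5*(0.6945 - 0.1131)
z^{k+1} = -0.9247
Step 3: u-update.
u^{k+1} = -0.1131 + 0.6945 + 0.9247 = 1.5061
Step 4: Primal residual = |0.6945 + 0.9247| = 1.6192


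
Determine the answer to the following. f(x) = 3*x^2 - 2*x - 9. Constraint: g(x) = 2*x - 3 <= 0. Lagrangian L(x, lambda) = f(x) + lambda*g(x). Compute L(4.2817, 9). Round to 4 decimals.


Step 1: Evaluate f(x).
f(4.2817) = 3*4.2817^2 - 2*4.2817 - 9 = 37.4355
Step 2: Evaluate g(x).
g(4.2817) = 2*4.2817 - 3 = 5.5634
Step 3: Compute Lagrangian.
L = 37.4355 + 9*5.5634 = 87.5061


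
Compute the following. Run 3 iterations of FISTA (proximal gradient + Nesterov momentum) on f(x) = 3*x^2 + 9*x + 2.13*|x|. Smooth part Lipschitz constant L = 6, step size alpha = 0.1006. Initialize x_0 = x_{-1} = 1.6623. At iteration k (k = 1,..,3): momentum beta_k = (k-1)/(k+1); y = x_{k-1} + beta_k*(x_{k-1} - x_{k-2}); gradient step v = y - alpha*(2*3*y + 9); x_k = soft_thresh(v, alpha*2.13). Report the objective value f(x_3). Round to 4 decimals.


FISTA on f(x) = 3*x^2 + 9*x + 2.13*|x|
L = 6, alpha = 0.1006
Iteration 1: beta = 0.0, y = 1.6623 + 0.0*(1.6623 - 1.6623) = 1.6623
  grad(y) = 18.9738, v = y - alpha*grad = -0.2465
  prox(v) = soft_thresh(-0.2465, 0.2143) = -0.0322
Iteration 2: beta = 0.3333, y = -0.0322 + 0.3333*(-0.0322 - 1.6623) = -0.597
  grad(y) = 5.4179, v = y - alpha*grad = -1.1421
  prox(v) = soft_thresh(-1.1421, 0.2143) = -0.9278
Iteration 3: beta = 0.5, y = -0.9278 + 0.5*(-0.9278 + 0.0322) = -1.3756
  grad(y) = 0.7465, v = y - alpha*grad = -1.4507
  prox(v) = soft_thresh(-1.4507, 0.2143) = -1.2364
f(x_3) = 3*(-1.2364)^2 + 9*(-1.2364) + 2.13*|-1.2364| = -3.908


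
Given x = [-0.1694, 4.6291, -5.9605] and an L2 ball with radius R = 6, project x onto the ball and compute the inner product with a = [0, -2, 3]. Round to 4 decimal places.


Step 1: Compute ||x|| (intermediates to 6 decimals).
||x|| = sqrt((-0.1694)^2 + 4.6291^2 + (-5.9605)^2) = 7.548829
Step 2: Project.
Since ||x|| > R, scale = R/||x|| = 6/7.548829 = 0.794825, proj(x) = scale * x
proj(x) = [-0.134643, 3.679324, -4.737554]
Step 3: Dot product.
a^T * proj(x) = 0*(-0.134643) - 2*3.679324 + 3*(-4.737554) = -21.5713


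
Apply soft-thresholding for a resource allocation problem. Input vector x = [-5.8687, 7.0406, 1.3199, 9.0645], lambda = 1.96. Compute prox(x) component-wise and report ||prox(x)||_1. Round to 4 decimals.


Soft-thresholding with lambda = 1.96:
prox(-5.8687) = sign(-5.8687)*max(|-5.8687| - 1.96, 0) = -3.9087
prox(7.0406) = sign(7.0406)*max(|7.0406| - 1.96, 0) = 5.0806
prox(1.3199) = sign(1.3199)*max(|1.3199| - 1.96, 0) = 0.0
prox(9.0645) = sign(9.0645)*max(|9.0645| - 1.96, 0) = 7.1045
prox(x) = [-3.9087, 5.0806, 0.0, 7.1045]
||prox(x)||_1 = 3.9087 + 5.0806 + 0.0 + 7.1045 = 16.0938


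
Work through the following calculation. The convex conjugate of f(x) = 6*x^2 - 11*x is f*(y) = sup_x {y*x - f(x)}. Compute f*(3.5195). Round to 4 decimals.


f*(y) = sup_x {y*x - a*x^2 - b*x} = sup_x {(y-b)*x - a*x^2}
FOC: (y - b) - 2a*x = 0 => x* = (y - b)/(2a)
x* = (3.5195 + 11)/(2*6) = 1.21
f*(3.5195) = (y-b)^2/(4a) = (3.5195 + 11)^2/(4*6)
= 210.8159/24 = 8.784


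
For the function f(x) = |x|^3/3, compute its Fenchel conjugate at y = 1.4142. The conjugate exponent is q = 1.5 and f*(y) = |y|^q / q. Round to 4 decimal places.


The conjugate exponent q satisfies 1/p + 1/q = 1.
p = 3, so q = 3/(3 - 1) = 1.5
|y|^q = 1.4142^1.5 = 1.6818
f*(1.4142) = 1.6818 / 1.5 = 1.1212


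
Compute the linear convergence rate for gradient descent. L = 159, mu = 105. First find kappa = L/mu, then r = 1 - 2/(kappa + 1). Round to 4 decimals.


Step 1: Compute the condition number.
kappa = L/mu = 159/105 = 1.5143
Step 2: Compute the convergence rate.
r = 1 - 2/(kappa + 1) = 1 - 2*mu/(L + mu) = (L - mu)/(L + mu) = 54/264 = 0.2045


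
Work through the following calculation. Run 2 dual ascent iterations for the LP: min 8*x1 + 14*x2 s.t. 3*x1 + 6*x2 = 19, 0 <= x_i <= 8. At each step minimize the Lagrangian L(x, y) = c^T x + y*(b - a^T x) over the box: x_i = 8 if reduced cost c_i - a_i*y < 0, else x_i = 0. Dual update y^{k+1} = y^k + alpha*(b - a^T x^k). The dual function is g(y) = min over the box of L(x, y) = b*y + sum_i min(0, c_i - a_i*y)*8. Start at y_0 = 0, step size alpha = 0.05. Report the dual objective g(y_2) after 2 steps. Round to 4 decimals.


Dual ascent for LP: min 8*x1 + 14*x2, 3*x1 + 6*x2 = 19, 0 <= x_i <= 8
Step 1: y^k = 0.0, reduced costs: (8.0, 14.0)
  x^k = (0.0, 0.0), subgradient = b - a^T x = 19.0
  y^{k+1} = 0.0 + 0.05*19.0 = 0.95
Step 2: y^k = 0.95, reduced costs: (5.15, 8.3)
  x^k = (0.0, 0.0), subgradient = b - a^T x = 19.0
  y^{k+1} = 0.95 + 0.05*19.0 = 1.9
Dual objective at y_2 = 1.9: reduced costs (2.3, 2.6), box minimizer x = (0.0, 0.0)
g(y_2) = b*y + (c1 - a1*y)*x1 + (c2 - a2*y)*x2 = 19*1.9 + 2.3*0.0 + 2.6*0.0 = 36.1 + 0.0 + 0.0 = 36.1


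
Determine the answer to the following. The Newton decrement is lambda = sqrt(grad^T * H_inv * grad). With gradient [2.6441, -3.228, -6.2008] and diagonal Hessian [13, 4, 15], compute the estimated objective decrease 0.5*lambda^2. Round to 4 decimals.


Step 1: H is diagonal, so H^(-1) * g = [0.2034, -0.807, -0.4134].
Step 2: g^T H^(-1) g = sum_i g_i^2 / H_ii
  = (2.6441)^2/13 + (-3.228)^2/4 + (-6.2008)^2/15
  = 0.5378 + 2.605 + 2.5633 = 5.7061
Step 3: Objective decrease = 0.5 * g^T H^(-1) g = 2.8531


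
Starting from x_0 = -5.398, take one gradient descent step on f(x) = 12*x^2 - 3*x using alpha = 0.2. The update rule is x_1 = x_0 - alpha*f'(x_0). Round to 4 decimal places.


We compute the gradient at x_0 and apply the update.
f'(x) = 24*x - 3
f'(-5.398) = 24*-5.398 - 3 = -132.552
x_1 = -5.398 - 0.2*-132.552 = 21.1124


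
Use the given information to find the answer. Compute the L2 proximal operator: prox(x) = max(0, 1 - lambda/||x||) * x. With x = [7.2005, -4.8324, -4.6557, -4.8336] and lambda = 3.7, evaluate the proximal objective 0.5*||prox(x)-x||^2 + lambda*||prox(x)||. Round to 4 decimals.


Step 1: Compute ||x||.
||x|| = 10.9653
Step 2: Compute scaling factor.
scale = max(0, 1 - 3.7/10.9653) = 0.6626
Step 3: prox(x) = [4.7709, -3.2018, -3.0847, -3.2026]
||prox(x)|| = 7.2653
Step 4: Proximal objective.
0.5*||prox-x||^2 = 6.845
lambda*||prox|| = 26.8816
Total = 33.7267
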